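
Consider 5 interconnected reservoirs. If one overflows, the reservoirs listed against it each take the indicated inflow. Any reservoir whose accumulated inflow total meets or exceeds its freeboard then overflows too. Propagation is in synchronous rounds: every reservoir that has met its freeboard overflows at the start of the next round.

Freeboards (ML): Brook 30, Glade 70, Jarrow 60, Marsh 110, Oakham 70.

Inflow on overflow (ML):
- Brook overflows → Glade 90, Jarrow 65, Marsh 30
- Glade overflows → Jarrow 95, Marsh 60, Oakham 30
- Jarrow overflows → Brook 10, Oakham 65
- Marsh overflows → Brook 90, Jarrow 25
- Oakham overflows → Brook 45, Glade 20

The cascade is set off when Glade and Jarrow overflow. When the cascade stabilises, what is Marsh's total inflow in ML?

90

Round 1 — Glade, Jarrow overflow (initial).
  Brook: +10 → 10 < 30
  Marsh: +60 → 60 < 110
  Oakham: +30+65 → 95 ≥ 70
Round 2 — Oakham overflows.
  Brook: +45 → 55 ≥ 30
Round 3 — Brook overflows.
  Marsh: +30 → 90 < 110
No further overflows.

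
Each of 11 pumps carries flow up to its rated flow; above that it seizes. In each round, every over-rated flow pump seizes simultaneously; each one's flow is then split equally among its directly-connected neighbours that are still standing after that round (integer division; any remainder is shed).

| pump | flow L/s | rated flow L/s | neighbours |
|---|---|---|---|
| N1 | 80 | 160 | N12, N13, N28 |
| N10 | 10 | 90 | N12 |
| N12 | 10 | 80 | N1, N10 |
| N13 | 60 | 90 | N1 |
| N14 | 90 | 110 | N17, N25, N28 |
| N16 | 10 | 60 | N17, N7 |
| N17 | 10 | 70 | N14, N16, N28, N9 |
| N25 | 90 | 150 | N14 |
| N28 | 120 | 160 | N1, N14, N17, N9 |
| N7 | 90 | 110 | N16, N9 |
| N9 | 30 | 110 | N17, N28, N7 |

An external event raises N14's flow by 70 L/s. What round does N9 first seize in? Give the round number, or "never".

Round 1 — N14 at 160 > 110. N14 seizes.
  N14 sheds 160 L/s to N17, N25, N28: 53 each (1 lost).
    N17: 10+53 = 63 ≤ 70
    N25: 90+53 = 143 ≤ 150
    N28: 120+53 = 173 > 160
Round 2 — N28 seizes.
  N28 sheds 173 L/s to N1, N17, N9: 57 each (2 lost).
    N1: 80+57 = 137 ≤ 160
    N17: 63+57 = 120 > 70
    N9: 30+57 = 87 ≤ 110
Round 3 — N17 seizes.
  N17 sheds 120 L/s to N16, N9: 60 each.
    N16: 10+60 = 70 > 60
    N9: 87+60 = 147 > 110
Round 4 — N16, N9 seize.
  N16 sheds 70 L/s to N7: 70 each.
    N7: 90+70 = 160 > 110
  N9 sheds 147 L/s to N7: 147 each.
    N7: 160+147 = 307 > 110
Round 5 — N7 seizes.
  N7 sheds 307 L/s: no online neighbours, lost.
No further seizures.

4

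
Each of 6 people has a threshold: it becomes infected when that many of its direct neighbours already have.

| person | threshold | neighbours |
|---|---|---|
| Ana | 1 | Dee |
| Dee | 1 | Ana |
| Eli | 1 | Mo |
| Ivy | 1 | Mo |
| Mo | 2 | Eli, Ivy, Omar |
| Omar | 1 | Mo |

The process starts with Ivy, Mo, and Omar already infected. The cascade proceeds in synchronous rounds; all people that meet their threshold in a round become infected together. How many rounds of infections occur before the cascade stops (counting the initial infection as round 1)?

Round 1 — Ivy, Mo, Omar become infected (initial).
Round 2 — checking thresholds:
  Eli: 1 of 1 neighbours ≥ 1, becomes infected.
Round 3 — no new infections; cascade stops.

2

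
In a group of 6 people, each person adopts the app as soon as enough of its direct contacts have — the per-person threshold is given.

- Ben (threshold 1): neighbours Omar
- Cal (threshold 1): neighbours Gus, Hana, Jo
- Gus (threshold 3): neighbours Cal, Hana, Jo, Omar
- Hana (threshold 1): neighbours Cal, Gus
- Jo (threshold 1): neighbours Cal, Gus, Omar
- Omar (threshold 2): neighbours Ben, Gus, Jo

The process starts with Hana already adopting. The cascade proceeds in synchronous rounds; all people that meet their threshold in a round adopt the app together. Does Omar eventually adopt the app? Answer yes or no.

yes

Round 1 — Hana adopts the app (initial).
Round 2 — checking thresholds:
  Cal: 1 of 3 neighbours ≥ 1, adopts the app.
  Gus: 1 of 4 neighbours < 3, below threshold.
Round 3 — checking thresholds:
  Gus: 2 of 4 neighbours < 3, below threshold.
  Jo: 1 of 3 neighbours ≥ 1, adopts the app.
Round 4 — checking thresholds:
  Gus: 3 of 4 neighbours ≥ 3, adopts the app.
  Omar: 1 of 3 neighbours < 2, below threshold.
Round 5 — checking thresholds:
  Omar: 2 of 3 neighbours ≥ 2, adopts the app.
Round 6 — checking thresholds:
  Ben: 1 of 1 neighbours ≥ 1, adopts the app.
Round 7 — no new adoptions; cascade stops.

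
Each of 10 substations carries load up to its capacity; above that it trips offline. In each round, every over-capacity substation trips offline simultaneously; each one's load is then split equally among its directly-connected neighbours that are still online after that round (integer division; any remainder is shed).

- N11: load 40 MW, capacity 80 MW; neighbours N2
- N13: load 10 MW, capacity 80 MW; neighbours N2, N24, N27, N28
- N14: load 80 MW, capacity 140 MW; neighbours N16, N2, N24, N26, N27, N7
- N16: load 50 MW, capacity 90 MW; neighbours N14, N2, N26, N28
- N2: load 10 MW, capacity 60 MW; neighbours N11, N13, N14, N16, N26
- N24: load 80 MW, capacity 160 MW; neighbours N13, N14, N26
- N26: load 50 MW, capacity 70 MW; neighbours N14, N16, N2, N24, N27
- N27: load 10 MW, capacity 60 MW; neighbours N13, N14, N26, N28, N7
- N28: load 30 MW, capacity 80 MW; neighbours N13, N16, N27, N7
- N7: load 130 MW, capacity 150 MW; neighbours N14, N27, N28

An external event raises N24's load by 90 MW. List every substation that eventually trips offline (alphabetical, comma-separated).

Round 1 — N24 at 170 > 160. N24 trips offline.
  N24 sheds 170 MW to N13, N14, N26: 56 each (2 lost).
    N13: 10+56 = 66 ≤ 80
    N14: 80+56 = 136 ≤ 140
    N26: 50+56 = 106 > 70
Round 2 — N26 trips offline.
  N26 sheds 106 MW to N14, N16, N2, N27: 26 each (2 lost).
    N14: 136+26 = 162 > 140
    N16: 50+26 = 76 ≤ 90
    N2: 10+26 = 36 ≤ 60
    N27: 10+26 = 36 ≤ 60
Round 3 — N14 trips offline.
  N14 sheds 162 MW to N16, N2, N27, N7: 40 each (2 lost).
    N16: 76+40 = 116 > 90
    N2: 36+40 = 76 > 60
    N27: 36+40 = 76 > 60
    N7: 130+40 = 170 > 150
Round 4 — N16, N2, N27, N7 trip offline.
  N16 sheds 116 MW to N28: 116 each.
    N28: 30+116 = 146 > 80
  N2 sheds 76 MW to N11, N13: 38 each.
    N11: 40+38 = 78 ≤ 80
    N13: 66+38 = 104 > 80
  N27 sheds 76 MW to N13, N28: 38 each.
    N13: 104+38 = 142 > 80
    N28: 146+38 = 184 > 80
  N7 sheds 170 MW to N28: 170 each.
    N28: 184+170 = 354 > 80
Round 5 — N13, N28 trip offline.
  N13 sheds 142 MW: no online neighbours, lost.
  N28 sheds 354 MW: no online neighbours, lost.
No further trips.

N13, N14, N16, N2, N24, N26, N27, N28, N7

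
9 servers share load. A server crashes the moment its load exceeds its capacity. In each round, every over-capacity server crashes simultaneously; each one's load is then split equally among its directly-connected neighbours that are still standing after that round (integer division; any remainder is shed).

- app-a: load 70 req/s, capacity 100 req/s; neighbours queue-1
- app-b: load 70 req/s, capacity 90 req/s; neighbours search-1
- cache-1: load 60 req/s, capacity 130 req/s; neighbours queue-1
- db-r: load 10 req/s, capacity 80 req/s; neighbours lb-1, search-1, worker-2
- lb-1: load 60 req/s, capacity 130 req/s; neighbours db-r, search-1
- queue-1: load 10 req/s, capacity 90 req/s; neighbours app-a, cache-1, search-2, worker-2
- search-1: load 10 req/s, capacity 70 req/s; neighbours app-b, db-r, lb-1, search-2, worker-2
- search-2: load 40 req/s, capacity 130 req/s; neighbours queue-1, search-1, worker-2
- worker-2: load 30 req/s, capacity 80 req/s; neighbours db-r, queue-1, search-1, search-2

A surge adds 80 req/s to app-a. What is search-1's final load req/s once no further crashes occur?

37

Round 1 — app-a at 150 > 100. app-a crashes.
  app-a sheds 150 req/s to queue-1: 150 each.
    queue-1: 10+150 = 160 > 90
Round 2 — queue-1 crashes.
  queue-1 sheds 160 req/s to cache-1, search-2, worker-2: 53 each (1 lost).
    cache-1: 60+53 = 113 ≤ 130
    search-2: 40+53 = 93 ≤ 130
    worker-2: 30+53 = 83 > 80
Round 3 — worker-2 crashes.
  worker-2 sheds 83 req/s to db-r, search-1, search-2: 27 each (2 lost).
    db-r: 10+27 = 37 ≤ 80
    search-1: 10+27 = 37 ≤ 70
    search-2: 93+27 = 120 ≤ 130
No further crashes.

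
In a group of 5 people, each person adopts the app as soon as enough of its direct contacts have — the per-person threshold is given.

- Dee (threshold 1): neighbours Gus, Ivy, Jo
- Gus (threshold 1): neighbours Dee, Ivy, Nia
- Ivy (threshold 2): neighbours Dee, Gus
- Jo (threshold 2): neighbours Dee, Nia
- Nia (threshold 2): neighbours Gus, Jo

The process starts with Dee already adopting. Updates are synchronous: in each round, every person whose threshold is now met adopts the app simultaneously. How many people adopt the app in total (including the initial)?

Round 1 — Dee adopts the app (initial).
Round 2 — checking thresholds:
  Gus: 1 of 3 neighbours ≥ 1, adopts the app.
  Ivy: 1 of 2 neighbours < 2, holds.
  Jo: 1 of 2 neighbours < 2, holds.
Round 3 — checking thresholds:
  Ivy: 2 of 2 neighbours ≥ 2, adopts the app.
  Jo: 1 of 2 neighbours < 2, holds.
  Nia: 1 of 2 neighbours < 2, holds.
Round 4 — no new adoptions; cascade stops.

3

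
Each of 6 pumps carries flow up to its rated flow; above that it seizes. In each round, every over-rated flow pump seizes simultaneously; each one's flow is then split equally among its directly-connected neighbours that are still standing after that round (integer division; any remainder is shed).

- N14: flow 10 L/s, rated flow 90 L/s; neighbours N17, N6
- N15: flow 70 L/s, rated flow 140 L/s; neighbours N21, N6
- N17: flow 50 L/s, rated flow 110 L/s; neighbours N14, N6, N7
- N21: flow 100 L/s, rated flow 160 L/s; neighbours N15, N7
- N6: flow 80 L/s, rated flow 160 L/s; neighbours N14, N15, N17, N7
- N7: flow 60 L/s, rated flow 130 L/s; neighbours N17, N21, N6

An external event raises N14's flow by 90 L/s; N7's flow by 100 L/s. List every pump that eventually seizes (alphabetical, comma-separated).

Round 1 — N14 at 100 > 90; N7 at 160 > 130. N14, N7 seize.
  N14 sheds 100 L/s to N17, N6: 50 each.
    N17: 50+50 = 100 ≤ 110
    N6: 80+50 = 130 ≤ 160
  N7 sheds 160 L/s to N17, N21, N6: 53 each (1 lost).
    N17: 100+53 = 153 > 110
    N21: 100+53 = 153 ≤ 160
    N6: 130+53 = 183 > 160
Round 2 — N17, N6 seize.
  N17 sheds 153 L/s: no online neighbours, lost.
  N6 sheds 183 L/s to N15: 183 each.
    N15: 70+183 = 253 > 140
Round 3 — N15 seizes.
  N15 sheds 253 L/s to N21: 253 each.
    N21: 153+253 = 406 > 160
Round 4 — N21 seizes.
  N21 sheds 406 L/s: no online neighbours, lost.
No further seizures.

N14, N15, N17, N21, N6, N7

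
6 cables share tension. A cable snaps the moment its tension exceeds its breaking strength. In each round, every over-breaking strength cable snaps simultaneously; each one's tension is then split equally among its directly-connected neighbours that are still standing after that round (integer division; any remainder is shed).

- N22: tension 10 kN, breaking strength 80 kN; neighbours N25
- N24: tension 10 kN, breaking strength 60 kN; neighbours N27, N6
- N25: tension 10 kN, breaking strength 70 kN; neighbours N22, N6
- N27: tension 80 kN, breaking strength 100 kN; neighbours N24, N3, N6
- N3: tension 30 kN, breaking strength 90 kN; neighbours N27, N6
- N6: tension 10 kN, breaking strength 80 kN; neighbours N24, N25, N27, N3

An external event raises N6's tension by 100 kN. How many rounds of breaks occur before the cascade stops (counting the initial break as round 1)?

Round 1 — N6 at 110 > 80. N6 snaps.
  N6 sheds 110 kN to N24, N25, N27, N3: 27 each (2 lost).
    N24: 10+27 = 37 ≤ 60
    N25: 10+27 = 37 ≤ 70
    N27: 80+27 = 107 > 100
    N3: 30+27 = 57 ≤ 90
Round 2 — N27 snaps.
  N27 sheds 107 kN to N24, N3: 53 each (1 lost).
    N24: 37+53 = 90 > 60
    N3: 57+53 = 110 > 90
Round 3 — N24, N3 snap.
  N24 sheds 90 kN: no online neighbours, lost.
  N3 sheds 110 kN: no online neighbours, lost.
No further breaks.

3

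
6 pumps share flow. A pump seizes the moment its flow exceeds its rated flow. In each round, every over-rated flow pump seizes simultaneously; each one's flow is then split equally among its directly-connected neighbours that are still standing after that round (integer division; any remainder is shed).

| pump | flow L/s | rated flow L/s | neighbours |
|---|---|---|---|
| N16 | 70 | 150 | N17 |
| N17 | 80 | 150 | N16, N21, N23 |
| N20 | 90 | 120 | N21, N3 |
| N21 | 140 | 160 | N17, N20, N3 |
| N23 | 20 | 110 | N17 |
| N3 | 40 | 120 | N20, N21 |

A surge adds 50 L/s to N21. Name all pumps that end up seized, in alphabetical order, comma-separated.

N20, N21, N3

Round 1 — N21 at 190 > 160. N21 seizes.
  N21 sheds 190 L/s to N17, N20, N3: 63 each (1 lost).
    N17: 80+63 = 143 ≤ 150
    N20: 90+63 = 153 > 120
    N3: 40+63 = 103 ≤ 120
Round 2 — N20 seizes.
  N20 sheds 153 L/s to N3: 153 each.
    N3: 103+153 = 256 > 120
Round 3 — N3 seizes.
  N3 sheds 256 L/s: no online neighbours, lost.
No further seizures.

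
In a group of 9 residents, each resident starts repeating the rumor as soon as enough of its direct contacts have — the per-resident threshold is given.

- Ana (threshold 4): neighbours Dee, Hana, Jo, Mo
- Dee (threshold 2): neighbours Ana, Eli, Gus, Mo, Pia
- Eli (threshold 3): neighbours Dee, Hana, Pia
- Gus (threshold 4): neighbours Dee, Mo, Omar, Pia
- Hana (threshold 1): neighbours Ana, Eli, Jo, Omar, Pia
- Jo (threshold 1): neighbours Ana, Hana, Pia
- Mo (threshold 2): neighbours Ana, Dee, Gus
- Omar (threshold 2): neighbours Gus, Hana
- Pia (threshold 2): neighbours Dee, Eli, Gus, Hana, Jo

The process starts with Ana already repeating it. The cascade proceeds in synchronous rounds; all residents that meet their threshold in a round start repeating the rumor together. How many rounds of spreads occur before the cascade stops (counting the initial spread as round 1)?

5

Round 1 — Ana starts repeating the rumor (initial).
Round 2 — checking thresholds:
  Dee: 1 of 5 neighbours < 2, below threshold.
  Hana: 1 of 5 neighbours ≥ 1, starts repeating the rumor.
  Jo: 1 of 3 neighbours ≥ 1, starts repeating the rumor.
  Mo: 1 of 3 neighbours < 2, below threshold.
Round 3 — checking thresholds:
  Dee: 1 of 5 neighbours < 2, below threshold.
  Eli: 1 of 3 neighbours < 3, below threshold.
  Mo: 1 of 3 neighbours < 2, below threshold.
  Omar: 1 of 2 neighbours < 2, below threshold.
  Pia: 2 of 5 neighbours ≥ 2, starts repeating the rumor.
Round 4 — checking thresholds:
  Dee: 2 of 5 neighbours ≥ 2, starts repeating the rumor.
  Eli: 2 of 3 neighbours < 3, below threshold.
  Gus: 1 of 4 neighbours < 4, below threshold.
  Mo: 1 of 3 neighbours < 2, below threshold.
  Omar: 1 of 2 neighbours < 2, below threshold.
Round 5 — checking thresholds:
  Eli: 3 of 3 neighbours ≥ 3, starts repeating the rumor.
  Gus: 2 of 4 neighbours < 4, below threshold.
  Mo: 2 of 3 neighbours ≥ 2, starts repeating the rumor.
  Omar: 1 of 2 neighbours < 2, below threshold.
Round 6 — no new spreads; cascade stops.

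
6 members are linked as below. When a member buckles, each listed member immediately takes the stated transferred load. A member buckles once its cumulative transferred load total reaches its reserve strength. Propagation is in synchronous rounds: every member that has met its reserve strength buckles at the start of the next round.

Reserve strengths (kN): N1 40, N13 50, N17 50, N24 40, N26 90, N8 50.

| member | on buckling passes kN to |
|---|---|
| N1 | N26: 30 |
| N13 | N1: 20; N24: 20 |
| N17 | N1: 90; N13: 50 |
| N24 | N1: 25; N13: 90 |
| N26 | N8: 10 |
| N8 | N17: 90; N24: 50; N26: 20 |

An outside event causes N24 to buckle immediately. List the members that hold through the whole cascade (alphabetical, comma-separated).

N17, N26, N8

Round 1 — N24 buckles (initial).
  N1: +25 → 25 < 40
  N13: +90 → 90 ≥ 50
Round 2 — N13 buckles.
  N1: +20 → 45 ≥ 40
Round 3 — N1 buckles.
  N26: +30 → 30 < 90
No further bucklings.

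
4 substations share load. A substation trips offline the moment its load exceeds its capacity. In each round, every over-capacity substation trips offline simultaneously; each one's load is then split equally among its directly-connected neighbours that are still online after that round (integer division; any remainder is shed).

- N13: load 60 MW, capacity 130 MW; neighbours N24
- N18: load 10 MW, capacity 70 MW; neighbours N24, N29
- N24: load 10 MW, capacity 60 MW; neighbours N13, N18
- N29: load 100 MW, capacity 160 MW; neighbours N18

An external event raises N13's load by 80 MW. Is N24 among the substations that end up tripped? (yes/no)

yes

Round 1 — N13 at 140 > 130. N13 trips offline.
  N13 sheds 140 MW to N24: 140 each.
    N24: 10+140 = 150 > 60
Round 2 — N24 trips offline.
  N24 sheds 150 MW to N18: 150 each.
    N18: 10+150 = 160 > 70
Round 3 — N18 trips offline.
  N18 sheds 160 MW to N29: 160 each.
    N29: 100+160 = 260 > 160
Round 4 — N29 trips offline.
  N29 sheds 260 MW: no online neighbours, lost.
No further trips.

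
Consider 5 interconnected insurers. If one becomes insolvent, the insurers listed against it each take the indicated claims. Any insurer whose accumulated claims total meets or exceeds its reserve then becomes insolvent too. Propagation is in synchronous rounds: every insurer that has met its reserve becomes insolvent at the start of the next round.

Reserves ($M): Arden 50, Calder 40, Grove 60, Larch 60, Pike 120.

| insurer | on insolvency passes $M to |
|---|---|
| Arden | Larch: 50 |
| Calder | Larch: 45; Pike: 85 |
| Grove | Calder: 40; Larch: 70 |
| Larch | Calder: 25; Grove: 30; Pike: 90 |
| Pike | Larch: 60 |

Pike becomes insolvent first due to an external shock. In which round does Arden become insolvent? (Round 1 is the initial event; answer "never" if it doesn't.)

never

Round 1 — Pike becomes insolvent (initial).
  Larch: +60 → 60 ≥ 60
Round 2 — Larch becomes insolvent.
  Calder: +25 → 25 < 40
  Grove: +30 → 30 < 60
No further insolvencies.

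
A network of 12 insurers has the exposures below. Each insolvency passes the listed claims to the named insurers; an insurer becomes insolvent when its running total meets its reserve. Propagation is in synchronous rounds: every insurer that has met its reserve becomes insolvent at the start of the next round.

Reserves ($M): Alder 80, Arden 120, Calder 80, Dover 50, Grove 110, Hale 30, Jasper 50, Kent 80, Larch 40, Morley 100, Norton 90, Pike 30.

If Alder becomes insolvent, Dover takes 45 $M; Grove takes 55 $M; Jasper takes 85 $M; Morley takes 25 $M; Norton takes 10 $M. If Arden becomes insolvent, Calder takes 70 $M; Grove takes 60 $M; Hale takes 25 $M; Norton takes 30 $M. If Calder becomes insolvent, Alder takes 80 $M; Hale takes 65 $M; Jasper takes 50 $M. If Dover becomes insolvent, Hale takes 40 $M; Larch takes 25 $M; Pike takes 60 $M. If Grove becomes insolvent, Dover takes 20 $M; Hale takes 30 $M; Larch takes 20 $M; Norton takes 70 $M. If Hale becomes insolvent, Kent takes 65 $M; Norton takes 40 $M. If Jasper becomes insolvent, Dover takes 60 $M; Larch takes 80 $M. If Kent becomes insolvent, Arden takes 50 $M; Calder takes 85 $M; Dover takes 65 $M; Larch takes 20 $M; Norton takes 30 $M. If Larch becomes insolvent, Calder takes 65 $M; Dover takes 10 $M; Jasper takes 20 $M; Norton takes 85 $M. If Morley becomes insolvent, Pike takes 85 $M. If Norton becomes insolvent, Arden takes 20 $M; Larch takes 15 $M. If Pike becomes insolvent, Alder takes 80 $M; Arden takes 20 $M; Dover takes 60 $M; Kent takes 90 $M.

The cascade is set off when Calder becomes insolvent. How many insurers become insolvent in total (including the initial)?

9

Round 1 — Calder becomes insolvent (initial).
  Alder: +80 → 80 ≥ 80
  Hale: +65 → 65 ≥ 30
  Jasper: +50 → 50 ≥ 50
Round 2 — Alder, Hale, Jasper become insolvent.
  Dover: +45+60 → 105 ≥ 50
  Grove: +55 → 55 < 110
  Kent: +65 → 65 < 80
  Larch: +80 → 80 ≥ 40
  Morley: +25 → 25 < 100
  Norton: +10+40 → 50 < 90
Round 3 — Dover, Larch become insolvent.
  Norton: +85 → 135 ≥ 90
  Pike: +60 → 60 ≥ 30
Round 4 — Norton, Pike become insolvent.
  Arden: +20+20 → 40 < 120
  Kent: +90 → 155 ≥ 80
Round 5 — Kent becomes insolvent.
  Arden: +50 → 90 < 120
No further insolvencies.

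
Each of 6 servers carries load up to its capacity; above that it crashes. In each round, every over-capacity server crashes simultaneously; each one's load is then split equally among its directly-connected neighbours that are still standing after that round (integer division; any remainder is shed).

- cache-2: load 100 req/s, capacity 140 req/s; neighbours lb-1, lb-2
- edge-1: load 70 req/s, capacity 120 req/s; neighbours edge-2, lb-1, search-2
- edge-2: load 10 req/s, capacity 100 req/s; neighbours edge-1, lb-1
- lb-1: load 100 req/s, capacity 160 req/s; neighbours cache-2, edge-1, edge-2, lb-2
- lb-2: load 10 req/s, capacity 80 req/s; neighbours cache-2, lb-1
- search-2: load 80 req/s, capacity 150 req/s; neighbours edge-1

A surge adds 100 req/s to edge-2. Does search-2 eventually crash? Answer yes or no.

Round 1 — edge-2 at 110 > 100. edge-2 crashes.
  edge-2 sheds 110 req/s to edge-1, lb-1: 55 each.
    edge-1: 70+55 = 125 > 120
    lb-1: 100+55 = 155 ≤ 160
Round 2 — edge-1 crashes.
  edge-1 sheds 125 req/s to lb-1, search-2: 62 each (1 lost).
    lb-1: 155+62 = 217 > 160
    search-2: 80+62 = 142 ≤ 150
Round 3 — lb-1 crashes.
  lb-1 sheds 217 req/s to cache-2, lb-2: 108 each (1 lost).
    cache-2: 100+108 = 208 > 140
    lb-2: 10+108 = 118 > 80
Round 4 — cache-2, lb-2 crash.
  cache-2 sheds 208 req/s: no online neighbours, lost.
  lb-2 sheds 118 req/s: no online neighbours, lost.
No further crashes.

no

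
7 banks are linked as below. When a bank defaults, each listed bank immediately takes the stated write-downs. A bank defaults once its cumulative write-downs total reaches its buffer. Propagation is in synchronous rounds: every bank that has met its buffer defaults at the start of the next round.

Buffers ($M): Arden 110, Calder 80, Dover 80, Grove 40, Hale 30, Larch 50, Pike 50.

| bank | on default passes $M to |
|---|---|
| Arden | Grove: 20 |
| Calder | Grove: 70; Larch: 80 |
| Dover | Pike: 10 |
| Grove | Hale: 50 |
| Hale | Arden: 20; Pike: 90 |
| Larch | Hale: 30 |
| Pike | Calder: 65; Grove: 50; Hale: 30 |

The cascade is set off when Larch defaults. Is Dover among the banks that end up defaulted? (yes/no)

Round 1 — Larch defaults (initial).
  Hale: +30 → 30 ≥ 30
Round 2 — Hale defaults.
  Arden: +20 → 20 < 110
  Pike: +90 → 90 ≥ 50
Round 3 — Pike defaults.
  Calder: +65 → 65 < 80
  Grove: +50 → 50 ≥ 40
Round 4 — Grove defaults.
No further defaults.

no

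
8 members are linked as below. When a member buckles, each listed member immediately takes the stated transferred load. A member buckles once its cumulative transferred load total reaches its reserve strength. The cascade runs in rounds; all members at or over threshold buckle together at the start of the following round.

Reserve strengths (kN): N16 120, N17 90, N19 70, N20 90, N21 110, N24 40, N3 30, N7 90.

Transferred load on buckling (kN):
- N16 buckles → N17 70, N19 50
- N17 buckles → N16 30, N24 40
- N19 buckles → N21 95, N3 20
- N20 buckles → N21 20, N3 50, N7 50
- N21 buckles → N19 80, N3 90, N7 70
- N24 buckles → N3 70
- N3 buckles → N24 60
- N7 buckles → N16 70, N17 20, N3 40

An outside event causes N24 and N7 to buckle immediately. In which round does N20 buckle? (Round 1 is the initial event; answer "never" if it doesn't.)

never

Round 1 — N24, N7 buckle (initial).
  N16: +70 → 70 < 120
  N17: +20 → 20 < 90
  N3: +70+40 → 110 ≥ 30
Round 2 — N3 buckles.
No further bucklings.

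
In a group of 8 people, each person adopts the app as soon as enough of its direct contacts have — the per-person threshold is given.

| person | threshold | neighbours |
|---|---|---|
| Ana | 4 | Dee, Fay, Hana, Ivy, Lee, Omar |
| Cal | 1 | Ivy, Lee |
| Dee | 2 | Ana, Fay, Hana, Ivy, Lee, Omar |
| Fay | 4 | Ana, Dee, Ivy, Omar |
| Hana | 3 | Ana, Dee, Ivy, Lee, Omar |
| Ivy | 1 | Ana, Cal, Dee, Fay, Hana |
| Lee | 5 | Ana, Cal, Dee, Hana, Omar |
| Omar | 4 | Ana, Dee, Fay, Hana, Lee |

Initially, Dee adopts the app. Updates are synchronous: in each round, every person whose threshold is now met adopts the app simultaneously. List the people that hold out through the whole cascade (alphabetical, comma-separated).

Round 1 — Dee adopts the app (initial).
Round 2 — checking thresholds:
  Ana: 1 of 6 neighbours < 4, not yet.
  Fay: 1 of 4 neighbours < 4, not yet.
  Hana: 1 of 5 neighbours < 3, not yet.
  Ivy: 1 of 5 neighbours ≥ 1, adopts the app.
  Lee: 1 of 5 neighbours < 5, not yet.
  Omar: 1 of 5 neighbours < 4, not yet.
Round 3 — checking thresholds:
  Ana: 2 of 6 neighbours < 4, not yet.
  Cal: 1 of 2 neighbours ≥ 1, adopts the app.
  Fay: 2 of 4 neighbours < 4, not yet.
  Hana: 2 of 5 neighbours < 3, not yet.
  Lee: 1 of 5 neighbours < 5, not yet.
  Omar: 1 of 5 neighbours < 4, not yet.
Round 4 — no new adoptions; cascade stops.

Ana, Fay, Hana, Lee, Omar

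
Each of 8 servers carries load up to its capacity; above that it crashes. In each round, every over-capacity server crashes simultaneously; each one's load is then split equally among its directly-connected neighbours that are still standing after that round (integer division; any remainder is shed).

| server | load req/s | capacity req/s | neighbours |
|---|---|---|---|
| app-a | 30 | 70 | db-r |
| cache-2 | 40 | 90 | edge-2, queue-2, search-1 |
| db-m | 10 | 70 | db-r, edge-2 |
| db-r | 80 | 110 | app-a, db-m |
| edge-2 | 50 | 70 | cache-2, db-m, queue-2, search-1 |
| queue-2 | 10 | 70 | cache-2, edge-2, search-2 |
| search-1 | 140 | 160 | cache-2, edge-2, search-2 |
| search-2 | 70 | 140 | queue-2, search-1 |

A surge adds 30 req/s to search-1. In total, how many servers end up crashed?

Round 1 — search-1 at 170 > 160. search-1 crashes.
  search-1 sheds 170 req/s to cache-2, edge-2, search-2: 56 each (2 lost).
    cache-2: 40+56 = 96 > 90
    edge-2: 50+56 = 106 > 70
    search-2: 70+56 = 126 ≤ 140
Round 2 — cache-2, edge-2 crash.
  cache-2 sheds 96 req/s to queue-2: 96 each.
    queue-2: 10+96 = 106 > 70
  edge-2 sheds 106 req/s to db-m, queue-2: 53 each.
    db-m: 10+53 = 63 ≤ 70
    queue-2: 106+53 = 159 > 70
Round 3 — queue-2 crashes.
  queue-2 sheds 159 req/s to search-2: 159 each.
    search-2: 126+159 = 285 > 140
Round 4 — search-2 crashes.
  search-2 sheds 285 req/s: no online neighbours, lost.
No further crashes.

5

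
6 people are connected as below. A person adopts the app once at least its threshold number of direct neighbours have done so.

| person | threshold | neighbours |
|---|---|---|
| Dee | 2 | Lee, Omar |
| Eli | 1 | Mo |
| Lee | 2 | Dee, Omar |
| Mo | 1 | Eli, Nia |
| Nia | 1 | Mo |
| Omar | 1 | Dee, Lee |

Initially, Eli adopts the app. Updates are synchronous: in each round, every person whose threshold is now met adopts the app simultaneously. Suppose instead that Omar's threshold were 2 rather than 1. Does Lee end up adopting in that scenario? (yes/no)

no

With Omar's threshold at 2:
Round 1 — Eli adopts the app (initial).
Round 2 — checking thresholds:
  Mo: 1 of 2 neighbours ≥ 1, adopts the app.
Round 3 — checking thresholds:
  Nia: 1 of 1 neighbours ≥ 1, adopts the app.
Round 4 — no new adoptions; cascade stops.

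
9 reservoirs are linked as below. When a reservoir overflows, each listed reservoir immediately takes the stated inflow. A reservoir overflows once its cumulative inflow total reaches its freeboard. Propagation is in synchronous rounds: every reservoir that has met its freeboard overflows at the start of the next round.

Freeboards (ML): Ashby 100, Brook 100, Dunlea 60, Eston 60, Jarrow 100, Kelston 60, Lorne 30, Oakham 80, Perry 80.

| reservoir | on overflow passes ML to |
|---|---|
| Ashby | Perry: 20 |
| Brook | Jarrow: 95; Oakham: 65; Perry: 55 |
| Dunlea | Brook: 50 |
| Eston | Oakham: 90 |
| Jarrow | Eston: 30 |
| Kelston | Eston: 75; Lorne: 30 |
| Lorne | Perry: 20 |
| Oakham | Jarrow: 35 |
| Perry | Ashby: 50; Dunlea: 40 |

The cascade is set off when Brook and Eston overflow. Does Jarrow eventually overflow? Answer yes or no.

yes

Round 1 — Brook, Eston overflow (initial).
  Jarrow: +95 → 95 < 100
  Oakham: +65+90 → 155 ≥ 80
  Perry: +55 → 55 < 80
Round 2 — Oakham overflows.
  Jarrow: +35 → 130 ≥ 100
Round 3 — Jarrow overflows.
No further overflows.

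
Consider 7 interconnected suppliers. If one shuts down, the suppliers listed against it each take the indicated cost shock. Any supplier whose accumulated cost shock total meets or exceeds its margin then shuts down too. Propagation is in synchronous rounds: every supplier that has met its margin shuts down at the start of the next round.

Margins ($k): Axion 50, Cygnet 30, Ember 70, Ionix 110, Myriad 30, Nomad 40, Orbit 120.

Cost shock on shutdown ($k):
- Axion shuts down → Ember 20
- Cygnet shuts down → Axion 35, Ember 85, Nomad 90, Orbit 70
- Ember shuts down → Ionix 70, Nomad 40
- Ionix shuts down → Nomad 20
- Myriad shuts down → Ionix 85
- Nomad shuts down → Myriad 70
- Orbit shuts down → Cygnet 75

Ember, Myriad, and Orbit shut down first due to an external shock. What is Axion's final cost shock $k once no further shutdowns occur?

Round 1 — Ember, Myriad, Orbit shut down (initial).
  Cygnet: +75 → 75 ≥ 30
  Ionix: +70+85 → 155 ≥ 110
  Nomad: +40 → 40 ≥ 40
Round 2 — Cygnet, Ionix, Nomad shut down.
  Axion: +35 → 35 < 50
No further shutdowns.

35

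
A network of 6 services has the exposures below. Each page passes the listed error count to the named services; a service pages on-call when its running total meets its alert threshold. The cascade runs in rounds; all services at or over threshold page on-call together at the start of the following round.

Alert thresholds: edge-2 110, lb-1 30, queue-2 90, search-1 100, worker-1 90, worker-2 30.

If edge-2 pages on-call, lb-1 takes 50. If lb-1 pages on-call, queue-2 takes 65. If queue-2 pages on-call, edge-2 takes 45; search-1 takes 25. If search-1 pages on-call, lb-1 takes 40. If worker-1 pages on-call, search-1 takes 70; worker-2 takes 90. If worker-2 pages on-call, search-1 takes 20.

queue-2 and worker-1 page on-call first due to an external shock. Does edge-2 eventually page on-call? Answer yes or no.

no

Round 1 — queue-2, worker-1 page on-call (initial).
  edge-2: +45 → 45 < 110
  search-1: +25+70 → 95 < 100
  worker-2: +90 → 90 ≥ 30
Round 2 — worker-2 pages on-call.
  search-1: +20 → 115 ≥ 100
Round 3 — search-1 pages on-call.
  lb-1: +40 → 40 ≥ 30
Round 4 — lb-1 pages on-call.
No further pages.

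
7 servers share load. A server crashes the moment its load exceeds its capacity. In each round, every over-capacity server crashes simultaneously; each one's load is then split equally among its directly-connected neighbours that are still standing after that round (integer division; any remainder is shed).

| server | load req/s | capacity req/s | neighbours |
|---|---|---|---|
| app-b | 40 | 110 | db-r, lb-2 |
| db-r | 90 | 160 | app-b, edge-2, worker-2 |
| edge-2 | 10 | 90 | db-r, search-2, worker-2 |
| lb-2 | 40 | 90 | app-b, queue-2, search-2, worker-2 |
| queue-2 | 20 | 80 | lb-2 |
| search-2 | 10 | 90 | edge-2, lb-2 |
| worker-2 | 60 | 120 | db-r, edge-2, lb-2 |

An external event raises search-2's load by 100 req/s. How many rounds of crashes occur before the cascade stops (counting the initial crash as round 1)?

Round 1 — search-2 at 110 > 90. search-2 crashes.
  search-2 sheds 110 req/s to edge-2, lb-2: 55 each.
    edge-2: 10+55 = 65 ≤ 90
    lb-2: 40+55 = 95 > 90
Round 2 — lb-2 crashes.
  lb-2 sheds 95 req/s to app-b, queue-2, worker-2: 31 each (2 lost).
    app-b: 40+31 = 71 ≤ 110
    queue-2: 20+31 = 51 ≤ 80
    worker-2: 60+31 = 91 ≤ 120
No further crashes.

2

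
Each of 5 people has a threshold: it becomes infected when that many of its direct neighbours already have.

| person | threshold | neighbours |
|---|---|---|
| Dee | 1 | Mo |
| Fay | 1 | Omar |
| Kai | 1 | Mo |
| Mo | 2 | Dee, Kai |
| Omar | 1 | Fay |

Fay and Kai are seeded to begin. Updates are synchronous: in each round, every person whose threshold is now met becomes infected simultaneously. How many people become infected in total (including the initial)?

3

Round 1 — Fay, Kai become infected (initial).
Round 2 — checking thresholds:
  Mo: 1 of 2 neighbours < 2, not yet.
  Omar: 1 of 1 neighbours ≥ 1, becomes infected.
Round 3 — no new infections; cascade stops.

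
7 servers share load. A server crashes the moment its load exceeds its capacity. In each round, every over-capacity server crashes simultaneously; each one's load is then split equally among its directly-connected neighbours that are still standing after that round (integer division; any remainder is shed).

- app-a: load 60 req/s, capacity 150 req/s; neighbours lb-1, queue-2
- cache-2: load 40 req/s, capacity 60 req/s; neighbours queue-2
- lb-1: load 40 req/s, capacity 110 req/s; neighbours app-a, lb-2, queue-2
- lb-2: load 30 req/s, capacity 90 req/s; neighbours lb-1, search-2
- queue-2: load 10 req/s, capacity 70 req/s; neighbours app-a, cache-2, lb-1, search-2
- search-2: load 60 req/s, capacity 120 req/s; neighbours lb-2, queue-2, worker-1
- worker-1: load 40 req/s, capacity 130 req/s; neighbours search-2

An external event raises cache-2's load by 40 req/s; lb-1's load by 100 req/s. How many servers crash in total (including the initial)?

6

Round 1 — cache-2 at 80 > 60; lb-1 at 140 > 110. cache-2, lb-1 crash.
  cache-2 sheds 80 req/s to queue-2: 80 each.
    queue-2: 10+80 = 90 > 70
  lb-1 sheds 140 req/s to app-a, lb-2, queue-2: 46 each (2 lost).
    app-a: 60+46 = 106 ≤ 150
    lb-2: 30+46 = 76 ≤ 90
    queue-2: 90+46 = 136 > 70
Round 2 — queue-2 crashes.
  queue-2 sheds 136 req/s to app-a, search-2: 68 each.
    app-a: 106+68 = 174 > 150
    search-2: 60+68 = 128 > 120
Round 3 — app-a, search-2 crash.
  app-a sheds 174 req/s: no online neighbours, lost.
  search-2 sheds 128 req/s to lb-2, worker-1: 64 each.
    lb-2: 76+64 = 140 > 90
    worker-1: 40+64 = 104 ≤ 130
Round 4 — lb-2 crashes.
  lb-2 sheds 140 req/s: no online neighbours, lost.
No further crashes.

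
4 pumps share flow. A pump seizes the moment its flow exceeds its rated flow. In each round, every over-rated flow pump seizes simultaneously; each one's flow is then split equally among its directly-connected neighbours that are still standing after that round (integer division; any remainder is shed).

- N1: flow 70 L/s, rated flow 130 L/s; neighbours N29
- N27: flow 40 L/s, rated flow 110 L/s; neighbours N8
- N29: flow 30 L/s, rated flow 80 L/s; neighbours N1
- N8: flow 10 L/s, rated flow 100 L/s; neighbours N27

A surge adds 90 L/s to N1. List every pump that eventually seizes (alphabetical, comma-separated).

N1, N29

Round 1 — N1 at 160 > 130. N1 seizes.
  N1 sheds 160 L/s to N29: 160 each.
    N29: 30+160 = 190 > 80
Round 2 — N29 seizes.
  N29 sheds 190 L/s: no online neighbours, lost.
No further seizures.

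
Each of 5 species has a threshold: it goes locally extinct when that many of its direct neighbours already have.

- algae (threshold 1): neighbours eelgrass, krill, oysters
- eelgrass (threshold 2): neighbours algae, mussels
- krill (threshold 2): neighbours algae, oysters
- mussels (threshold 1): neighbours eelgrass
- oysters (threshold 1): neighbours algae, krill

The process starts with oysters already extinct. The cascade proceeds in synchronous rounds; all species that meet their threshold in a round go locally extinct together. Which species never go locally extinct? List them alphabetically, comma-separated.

eelgrass, mussels

Round 1 — oysters goes locally extinct (initial).
Round 2 — checking thresholds:
  algae: 1 of 3 neighbours ≥ 1, goes locally extinct.
  krill: 1 of 2 neighbours < 2, holds.
Round 3 — checking thresholds:
  eelgrass: 1 of 2 neighbours < 2, holds.
  krill: 2 of 2 neighbours ≥ 2, goes locally extinct.
Round 4 — no new extinctions; cascade stops.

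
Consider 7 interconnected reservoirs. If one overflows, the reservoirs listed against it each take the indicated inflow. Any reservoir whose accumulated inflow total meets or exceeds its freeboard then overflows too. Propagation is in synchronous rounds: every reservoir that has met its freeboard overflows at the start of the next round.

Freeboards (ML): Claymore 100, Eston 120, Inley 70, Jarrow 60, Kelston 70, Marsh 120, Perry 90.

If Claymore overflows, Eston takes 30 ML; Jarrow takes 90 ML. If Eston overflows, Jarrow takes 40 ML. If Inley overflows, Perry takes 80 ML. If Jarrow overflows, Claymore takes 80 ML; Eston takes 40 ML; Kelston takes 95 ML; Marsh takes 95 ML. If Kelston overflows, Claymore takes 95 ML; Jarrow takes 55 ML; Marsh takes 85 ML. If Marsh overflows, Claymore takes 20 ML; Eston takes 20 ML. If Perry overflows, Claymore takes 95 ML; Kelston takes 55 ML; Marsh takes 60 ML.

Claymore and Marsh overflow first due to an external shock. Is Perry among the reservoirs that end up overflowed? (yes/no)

Round 1 — Claymore, Marsh overflow (initial).
  Eston: +30+20 → 50 < 120
  Jarrow: +90 → 90 ≥ 60
Round 2 — Jarrow overflows.
  Eston: +40 → 90 < 120
  Kelston: +95 → 95 ≥ 70
Round 3 — Kelston overflows.
No further overflows.

no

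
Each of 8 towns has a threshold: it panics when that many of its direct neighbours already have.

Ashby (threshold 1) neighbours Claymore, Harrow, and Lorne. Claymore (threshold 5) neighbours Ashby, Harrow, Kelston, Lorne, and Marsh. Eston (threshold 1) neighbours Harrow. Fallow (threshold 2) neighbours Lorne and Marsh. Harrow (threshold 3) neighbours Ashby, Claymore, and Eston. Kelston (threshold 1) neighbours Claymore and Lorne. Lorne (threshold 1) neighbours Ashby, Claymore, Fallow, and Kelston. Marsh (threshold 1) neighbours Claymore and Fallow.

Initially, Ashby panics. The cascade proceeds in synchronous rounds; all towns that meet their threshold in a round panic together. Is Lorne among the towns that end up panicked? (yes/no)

yes

Round 1 — Ashby panics (initial).
Round 2 — checking thresholds:
  Claymore: 1 of 5 neighbours < 5, not yet.
  Harrow: 1 of 3 neighbours < 3, not yet.
  Lorne: 1 of 4 neighbours ≥ 1, panics.
Round 3 — checking thresholds:
  Claymore: 2 of 5 neighbours < 5, not yet.
  Fallow: 1 of 2 neighbours < 2, not yet.
  Harrow: 1 of 3 neighbours < 3, not yet.
  Kelston: 1 of 2 neighbours ≥ 1, panics.
Round 4 — no new panics; cascade stops.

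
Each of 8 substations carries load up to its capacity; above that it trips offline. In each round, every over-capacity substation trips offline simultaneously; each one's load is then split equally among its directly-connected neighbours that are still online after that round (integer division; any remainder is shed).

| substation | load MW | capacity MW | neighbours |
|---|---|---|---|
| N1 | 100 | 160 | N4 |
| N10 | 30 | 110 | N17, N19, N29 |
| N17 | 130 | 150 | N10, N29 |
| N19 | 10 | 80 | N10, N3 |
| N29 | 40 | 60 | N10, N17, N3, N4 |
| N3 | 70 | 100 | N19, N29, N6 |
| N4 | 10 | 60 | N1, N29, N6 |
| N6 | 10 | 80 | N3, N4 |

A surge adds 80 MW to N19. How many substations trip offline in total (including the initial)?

Round 1 — N19 at 90 > 80. N19 trips offline.
  N19 sheds 90 MW to N10, N3: 45 each.
    N10: 30+45 = 75 ≤ 110
    N3: 70+45 = 115 > 100
Round 2 — N3 trips offline.
  N3 sheds 115 MW to N29, N6: 57 each (1 lost).
    N29: 40+57 = 97 > 60
    N6: 10+57 = 67 ≤ 80
Round 3 — N29 trips offline.
  N29 sheds 97 MW to N10, N17, N4: 32 each (1 lost).
    N10: 75+32 = 107 ≤ 110
    N17: 130+32 = 162 > 150
    N4: 10+32 = 42 ≤ 60
Round 4 — N17 trips offline.
  N17 sheds 162 MW to N10: 162 each.
    N10: 107+162 = 269 > 110
Round 5 — N10 trips offline.
  N10 sheds 269 MW: no online neighbours, lost.
No further trips.

5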